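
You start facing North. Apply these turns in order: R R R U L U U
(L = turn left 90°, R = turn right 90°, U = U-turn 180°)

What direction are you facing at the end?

Answer: Final heading: North

Derivation:
Start: North
  R (right (90° clockwise)) -> East
  R (right (90° clockwise)) -> South
  R (right (90° clockwise)) -> West
  U (U-turn (180°)) -> East
  L (left (90° counter-clockwise)) -> North
  U (U-turn (180°)) -> South
  U (U-turn (180°)) -> North
Final: North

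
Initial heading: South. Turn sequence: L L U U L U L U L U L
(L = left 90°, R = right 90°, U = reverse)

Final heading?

Answer: Final heading: South

Derivation:
Start: South
  L (left (90° counter-clockwise)) -> East
  L (left (90° counter-clockwise)) -> North
  U (U-turn (180°)) -> South
  U (U-turn (180°)) -> North
  L (left (90° counter-clockwise)) -> West
  U (U-turn (180°)) -> East
  L (left (90° counter-clockwise)) -> North
  U (U-turn (180°)) -> South
  L (left (90° counter-clockwise)) -> East
  U (U-turn (180°)) -> West
  L (left (90° counter-clockwise)) -> South
Final: South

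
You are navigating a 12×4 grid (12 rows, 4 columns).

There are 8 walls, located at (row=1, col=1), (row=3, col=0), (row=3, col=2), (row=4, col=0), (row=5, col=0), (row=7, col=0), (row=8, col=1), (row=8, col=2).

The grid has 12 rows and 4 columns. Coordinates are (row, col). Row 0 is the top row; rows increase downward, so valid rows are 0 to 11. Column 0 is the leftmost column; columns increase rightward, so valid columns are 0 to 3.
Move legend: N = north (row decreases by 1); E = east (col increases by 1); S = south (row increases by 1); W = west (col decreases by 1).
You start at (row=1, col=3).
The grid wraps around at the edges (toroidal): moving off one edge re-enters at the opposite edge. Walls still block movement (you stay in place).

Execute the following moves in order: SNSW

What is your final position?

Start: (row=1, col=3)
  S (south): (row=1, col=3) -> (row=2, col=3)
  N (north): (row=2, col=3) -> (row=1, col=3)
  S (south): (row=1, col=3) -> (row=2, col=3)
  W (west): (row=2, col=3) -> (row=2, col=2)
Final: (row=2, col=2)

Answer: Final position: (row=2, col=2)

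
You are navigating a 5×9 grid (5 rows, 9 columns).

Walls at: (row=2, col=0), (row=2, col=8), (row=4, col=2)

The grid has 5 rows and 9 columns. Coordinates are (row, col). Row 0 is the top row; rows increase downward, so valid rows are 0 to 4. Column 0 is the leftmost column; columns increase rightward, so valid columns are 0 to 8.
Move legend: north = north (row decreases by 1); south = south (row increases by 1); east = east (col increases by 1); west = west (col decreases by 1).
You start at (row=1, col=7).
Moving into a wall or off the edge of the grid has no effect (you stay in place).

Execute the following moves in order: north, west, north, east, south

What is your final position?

Answer: Final position: (row=1, col=7)

Derivation:
Start: (row=1, col=7)
  north (north): (row=1, col=7) -> (row=0, col=7)
  west (west): (row=0, col=7) -> (row=0, col=6)
  north (north): blocked, stay at (row=0, col=6)
  east (east): (row=0, col=6) -> (row=0, col=7)
  south (south): (row=0, col=7) -> (row=1, col=7)
Final: (row=1, col=7)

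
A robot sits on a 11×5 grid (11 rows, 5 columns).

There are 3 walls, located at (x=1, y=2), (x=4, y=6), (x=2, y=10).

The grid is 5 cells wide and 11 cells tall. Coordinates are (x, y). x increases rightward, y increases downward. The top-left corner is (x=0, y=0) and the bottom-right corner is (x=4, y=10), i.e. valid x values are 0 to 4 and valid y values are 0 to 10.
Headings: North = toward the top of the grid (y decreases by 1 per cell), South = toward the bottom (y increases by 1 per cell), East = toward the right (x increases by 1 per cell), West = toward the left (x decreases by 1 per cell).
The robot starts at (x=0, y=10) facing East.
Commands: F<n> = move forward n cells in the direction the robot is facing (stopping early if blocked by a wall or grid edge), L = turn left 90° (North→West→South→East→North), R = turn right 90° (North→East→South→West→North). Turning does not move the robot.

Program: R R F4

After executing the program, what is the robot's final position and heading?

Start: (x=0, y=10), facing East
  R: turn right, now facing South
  R: turn right, now facing West
  F4: move forward 0/4 (blocked), now at (x=0, y=10)
Final: (x=0, y=10), facing West

Answer: Final position: (x=0, y=10), facing West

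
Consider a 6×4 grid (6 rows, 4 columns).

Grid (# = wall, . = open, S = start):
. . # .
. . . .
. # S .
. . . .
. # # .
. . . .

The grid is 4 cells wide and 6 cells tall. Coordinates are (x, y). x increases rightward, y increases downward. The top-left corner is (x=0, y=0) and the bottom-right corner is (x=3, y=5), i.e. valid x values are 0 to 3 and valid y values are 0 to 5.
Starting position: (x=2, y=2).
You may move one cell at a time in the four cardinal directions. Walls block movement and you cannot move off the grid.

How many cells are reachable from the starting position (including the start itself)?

Answer: Reachable cells: 20

Derivation:
BFS flood-fill from (x=2, y=2):
  Distance 0: (x=2, y=2)
  Distance 1: (x=2, y=1), (x=3, y=2), (x=2, y=3)
  Distance 2: (x=1, y=1), (x=3, y=1), (x=1, y=3), (x=3, y=3)
  Distance 3: (x=1, y=0), (x=3, y=0), (x=0, y=1), (x=0, y=3), (x=3, y=4)
  Distance 4: (x=0, y=0), (x=0, y=2), (x=0, y=4), (x=3, y=5)
  Distance 5: (x=0, y=5), (x=2, y=5)
  Distance 6: (x=1, y=5)
Total reachable: 20 (grid has 20 open cells total)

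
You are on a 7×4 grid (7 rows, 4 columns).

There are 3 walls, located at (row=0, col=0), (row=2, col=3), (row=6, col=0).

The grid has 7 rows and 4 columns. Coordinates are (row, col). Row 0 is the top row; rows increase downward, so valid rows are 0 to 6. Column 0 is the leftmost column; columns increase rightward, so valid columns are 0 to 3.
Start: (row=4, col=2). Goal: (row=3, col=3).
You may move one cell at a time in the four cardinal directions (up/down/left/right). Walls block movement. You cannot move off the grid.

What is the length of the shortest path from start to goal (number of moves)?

Answer: Shortest path length: 2

Derivation:
BFS from (row=4, col=2) until reaching (row=3, col=3):
  Distance 0: (row=4, col=2)
  Distance 1: (row=3, col=2), (row=4, col=1), (row=4, col=3), (row=5, col=2)
  Distance 2: (row=2, col=2), (row=3, col=1), (row=3, col=3), (row=4, col=0), (row=5, col=1), (row=5, col=3), (row=6, col=2)  <- goal reached here
One shortest path (2 moves): (row=4, col=2) -> (row=4, col=3) -> (row=3, col=3)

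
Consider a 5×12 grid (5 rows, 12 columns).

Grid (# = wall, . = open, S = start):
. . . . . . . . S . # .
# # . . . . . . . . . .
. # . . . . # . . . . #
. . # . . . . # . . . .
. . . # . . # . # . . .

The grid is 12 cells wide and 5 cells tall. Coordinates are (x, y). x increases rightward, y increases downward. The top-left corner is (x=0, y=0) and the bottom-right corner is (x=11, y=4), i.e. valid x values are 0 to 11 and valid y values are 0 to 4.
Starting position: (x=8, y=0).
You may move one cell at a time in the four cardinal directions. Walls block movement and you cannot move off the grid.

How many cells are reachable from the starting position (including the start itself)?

BFS flood-fill from (x=8, y=0):
  Distance 0: (x=8, y=0)
  Distance 1: (x=7, y=0), (x=9, y=0), (x=8, y=1)
  Distance 2: (x=6, y=0), (x=7, y=1), (x=9, y=1), (x=8, y=2)
  Distance 3: (x=5, y=0), (x=6, y=1), (x=10, y=1), (x=7, y=2), (x=9, y=2), (x=8, y=3)
  Distance 4: (x=4, y=0), (x=5, y=1), (x=11, y=1), (x=10, y=2), (x=9, y=3)
  Distance 5: (x=3, y=0), (x=11, y=0), (x=4, y=1), (x=5, y=2), (x=10, y=3), (x=9, y=4)
  Distance 6: (x=2, y=0), (x=3, y=1), (x=4, y=2), (x=5, y=3), (x=11, y=3), (x=10, y=4)
  Distance 7: (x=1, y=0), (x=2, y=1), (x=3, y=2), (x=4, y=3), (x=6, y=3), (x=5, y=4), (x=11, y=4)
  Distance 8: (x=0, y=0), (x=2, y=2), (x=3, y=3), (x=4, y=4)
Total reachable: 42 (grid has 49 open cells total)

Answer: Reachable cells: 42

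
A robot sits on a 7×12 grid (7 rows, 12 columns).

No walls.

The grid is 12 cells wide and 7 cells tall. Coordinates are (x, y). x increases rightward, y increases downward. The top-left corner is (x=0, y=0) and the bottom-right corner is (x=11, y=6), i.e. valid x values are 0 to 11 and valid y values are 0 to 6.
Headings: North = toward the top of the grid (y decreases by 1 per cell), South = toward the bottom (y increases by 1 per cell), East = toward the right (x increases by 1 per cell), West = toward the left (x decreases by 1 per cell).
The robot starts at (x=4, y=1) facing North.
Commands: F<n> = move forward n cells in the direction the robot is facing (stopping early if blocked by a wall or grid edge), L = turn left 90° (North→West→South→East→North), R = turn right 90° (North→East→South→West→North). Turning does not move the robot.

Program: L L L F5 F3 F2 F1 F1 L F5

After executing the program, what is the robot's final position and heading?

Start: (x=4, y=1), facing North
  L: turn left, now facing West
  L: turn left, now facing South
  L: turn left, now facing East
  F5: move forward 5, now at (x=9, y=1)
  F3: move forward 2/3 (blocked), now at (x=11, y=1)
  F2: move forward 0/2 (blocked), now at (x=11, y=1)
  F1: move forward 0/1 (blocked), now at (x=11, y=1)
  F1: move forward 0/1 (blocked), now at (x=11, y=1)
  L: turn left, now facing North
  F5: move forward 1/5 (blocked), now at (x=11, y=0)
Final: (x=11, y=0), facing North

Answer: Final position: (x=11, y=0), facing North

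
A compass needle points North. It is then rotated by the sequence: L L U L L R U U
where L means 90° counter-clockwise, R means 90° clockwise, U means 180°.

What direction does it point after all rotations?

Answer: Final heading: West

Derivation:
Start: North
  L (left (90° counter-clockwise)) -> West
  L (left (90° counter-clockwise)) -> South
  U (U-turn (180°)) -> North
  L (left (90° counter-clockwise)) -> West
  L (left (90° counter-clockwise)) -> South
  R (right (90° clockwise)) -> West
  U (U-turn (180°)) -> East
  U (U-turn (180°)) -> West
Final: West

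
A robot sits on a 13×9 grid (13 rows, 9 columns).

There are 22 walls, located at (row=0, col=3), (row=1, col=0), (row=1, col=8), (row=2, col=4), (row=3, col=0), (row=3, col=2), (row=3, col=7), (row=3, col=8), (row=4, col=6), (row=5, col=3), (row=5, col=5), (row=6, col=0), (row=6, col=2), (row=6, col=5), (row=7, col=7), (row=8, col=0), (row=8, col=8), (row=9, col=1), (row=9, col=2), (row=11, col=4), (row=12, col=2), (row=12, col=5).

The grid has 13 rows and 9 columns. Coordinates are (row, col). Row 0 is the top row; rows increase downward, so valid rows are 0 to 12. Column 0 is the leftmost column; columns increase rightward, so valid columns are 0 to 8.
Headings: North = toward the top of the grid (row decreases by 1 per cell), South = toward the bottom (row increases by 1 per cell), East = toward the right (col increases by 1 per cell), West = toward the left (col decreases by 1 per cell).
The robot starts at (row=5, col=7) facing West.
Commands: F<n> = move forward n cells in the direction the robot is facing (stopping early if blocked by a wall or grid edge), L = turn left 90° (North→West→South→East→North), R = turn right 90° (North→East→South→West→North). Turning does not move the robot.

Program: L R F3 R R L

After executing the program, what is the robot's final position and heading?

Answer: Final position: (row=5, col=6), facing North

Derivation:
Start: (row=5, col=7), facing West
  L: turn left, now facing South
  R: turn right, now facing West
  F3: move forward 1/3 (blocked), now at (row=5, col=6)
  R: turn right, now facing North
  R: turn right, now facing East
  L: turn left, now facing North
Final: (row=5, col=6), facing North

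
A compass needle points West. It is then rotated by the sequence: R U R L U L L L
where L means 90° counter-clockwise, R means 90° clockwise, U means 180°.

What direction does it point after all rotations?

Start: West
  R (right (90° clockwise)) -> North
  U (U-turn (180°)) -> South
  R (right (90° clockwise)) -> West
  L (left (90° counter-clockwise)) -> South
  U (U-turn (180°)) -> North
  L (left (90° counter-clockwise)) -> West
  L (left (90° counter-clockwise)) -> South
  L (left (90° counter-clockwise)) -> East
Final: East

Answer: Final heading: East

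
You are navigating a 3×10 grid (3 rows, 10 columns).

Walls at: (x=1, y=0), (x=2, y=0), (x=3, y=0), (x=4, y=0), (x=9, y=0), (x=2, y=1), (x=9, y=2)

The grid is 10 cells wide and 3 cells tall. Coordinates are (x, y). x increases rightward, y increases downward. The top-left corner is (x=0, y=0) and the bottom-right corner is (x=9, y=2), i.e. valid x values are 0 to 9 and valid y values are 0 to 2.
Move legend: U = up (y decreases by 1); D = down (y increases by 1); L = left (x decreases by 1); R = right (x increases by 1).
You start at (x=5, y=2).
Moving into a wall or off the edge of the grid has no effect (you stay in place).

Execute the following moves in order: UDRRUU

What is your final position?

Answer: Final position: (x=7, y=0)

Derivation:
Start: (x=5, y=2)
  U (up): (x=5, y=2) -> (x=5, y=1)
  D (down): (x=5, y=1) -> (x=5, y=2)
  R (right): (x=5, y=2) -> (x=6, y=2)
  R (right): (x=6, y=2) -> (x=7, y=2)
  U (up): (x=7, y=2) -> (x=7, y=1)
  U (up): (x=7, y=1) -> (x=7, y=0)
Final: (x=7, y=0)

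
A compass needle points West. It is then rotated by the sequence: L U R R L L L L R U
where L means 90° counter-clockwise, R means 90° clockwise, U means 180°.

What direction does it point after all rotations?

Start: West
  L (left (90° counter-clockwise)) -> South
  U (U-turn (180°)) -> North
  R (right (90° clockwise)) -> East
  R (right (90° clockwise)) -> South
  L (left (90° counter-clockwise)) -> East
  L (left (90° counter-clockwise)) -> North
  L (left (90° counter-clockwise)) -> West
  L (left (90° counter-clockwise)) -> South
  R (right (90° clockwise)) -> West
  U (U-turn (180°)) -> East
Final: East

Answer: Final heading: East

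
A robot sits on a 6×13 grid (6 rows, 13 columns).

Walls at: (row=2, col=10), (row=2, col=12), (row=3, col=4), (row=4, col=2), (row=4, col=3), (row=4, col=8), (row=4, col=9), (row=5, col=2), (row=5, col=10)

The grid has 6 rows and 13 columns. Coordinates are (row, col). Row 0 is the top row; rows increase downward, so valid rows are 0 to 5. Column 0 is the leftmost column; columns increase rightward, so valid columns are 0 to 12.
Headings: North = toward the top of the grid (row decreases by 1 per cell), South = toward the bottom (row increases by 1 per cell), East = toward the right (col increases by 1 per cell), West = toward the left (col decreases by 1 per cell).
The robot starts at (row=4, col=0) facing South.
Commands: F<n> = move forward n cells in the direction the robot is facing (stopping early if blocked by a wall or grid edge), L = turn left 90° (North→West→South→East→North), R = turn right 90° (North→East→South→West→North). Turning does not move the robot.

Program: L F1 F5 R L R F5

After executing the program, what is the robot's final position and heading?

Answer: Final position: (row=5, col=1), facing South

Derivation:
Start: (row=4, col=0), facing South
  L: turn left, now facing East
  F1: move forward 1, now at (row=4, col=1)
  F5: move forward 0/5 (blocked), now at (row=4, col=1)
  R: turn right, now facing South
  L: turn left, now facing East
  R: turn right, now facing South
  F5: move forward 1/5 (blocked), now at (row=5, col=1)
Final: (row=5, col=1), facing South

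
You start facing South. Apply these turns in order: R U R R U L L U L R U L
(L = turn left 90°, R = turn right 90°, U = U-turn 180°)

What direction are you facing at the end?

Start: South
  R (right (90° clockwise)) -> West
  U (U-turn (180°)) -> East
  R (right (90° clockwise)) -> South
  R (right (90° clockwise)) -> West
  U (U-turn (180°)) -> East
  L (left (90° counter-clockwise)) -> North
  L (left (90° counter-clockwise)) -> West
  U (U-turn (180°)) -> East
  L (left (90° counter-clockwise)) -> North
  R (right (90° clockwise)) -> East
  U (U-turn (180°)) -> West
  L (left (90° counter-clockwise)) -> South
Final: South

Answer: Final heading: South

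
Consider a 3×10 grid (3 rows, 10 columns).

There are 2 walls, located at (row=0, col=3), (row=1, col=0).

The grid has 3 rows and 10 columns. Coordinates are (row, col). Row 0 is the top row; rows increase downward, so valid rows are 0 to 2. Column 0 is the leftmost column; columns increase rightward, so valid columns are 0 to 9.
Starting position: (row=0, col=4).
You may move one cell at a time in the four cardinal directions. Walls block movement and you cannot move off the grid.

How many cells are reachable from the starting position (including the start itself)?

BFS flood-fill from (row=0, col=4):
  Distance 0: (row=0, col=4)
  Distance 1: (row=0, col=5), (row=1, col=4)
  Distance 2: (row=0, col=6), (row=1, col=3), (row=1, col=5), (row=2, col=4)
  Distance 3: (row=0, col=7), (row=1, col=2), (row=1, col=6), (row=2, col=3), (row=2, col=5)
  Distance 4: (row=0, col=2), (row=0, col=8), (row=1, col=1), (row=1, col=7), (row=2, col=2), (row=2, col=6)
  Distance 5: (row=0, col=1), (row=0, col=9), (row=1, col=8), (row=2, col=1), (row=2, col=7)
  Distance 6: (row=0, col=0), (row=1, col=9), (row=2, col=0), (row=2, col=8)
  Distance 7: (row=2, col=9)
Total reachable: 28 (grid has 28 open cells total)

Answer: Reachable cells: 28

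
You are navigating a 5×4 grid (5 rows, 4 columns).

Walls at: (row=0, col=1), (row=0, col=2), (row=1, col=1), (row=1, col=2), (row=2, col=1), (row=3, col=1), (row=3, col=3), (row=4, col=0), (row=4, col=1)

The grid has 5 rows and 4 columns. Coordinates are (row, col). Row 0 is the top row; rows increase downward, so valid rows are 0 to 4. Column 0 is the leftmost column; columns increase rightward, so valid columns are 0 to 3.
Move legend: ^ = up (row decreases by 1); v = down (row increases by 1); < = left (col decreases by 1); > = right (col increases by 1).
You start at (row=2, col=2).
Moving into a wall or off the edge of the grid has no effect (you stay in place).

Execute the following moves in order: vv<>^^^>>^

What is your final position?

Answer: Final position: (row=4, col=3)

Derivation:
Start: (row=2, col=2)
  v (down): (row=2, col=2) -> (row=3, col=2)
  v (down): (row=3, col=2) -> (row=4, col=2)
  < (left): blocked, stay at (row=4, col=2)
  > (right): (row=4, col=2) -> (row=4, col=3)
  [×3]^ (up): blocked, stay at (row=4, col=3)
  > (right): blocked, stay at (row=4, col=3)
  > (right): blocked, stay at (row=4, col=3)
  ^ (up): blocked, stay at (row=4, col=3)
Final: (row=4, col=3)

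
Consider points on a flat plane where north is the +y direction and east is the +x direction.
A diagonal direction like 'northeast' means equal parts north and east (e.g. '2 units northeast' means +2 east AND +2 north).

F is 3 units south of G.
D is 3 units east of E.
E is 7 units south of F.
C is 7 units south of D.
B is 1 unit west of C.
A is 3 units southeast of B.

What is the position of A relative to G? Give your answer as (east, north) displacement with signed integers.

Place G at the origin (east=0, north=0).
  F is 3 units south of G: delta (east=+0, north=-3); F at (east=0, north=-3).
  E is 7 units south of F: delta (east=+0, north=-7); E at (east=0, north=-10).
  D is 3 units east of E: delta (east=+3, north=+0); D at (east=3, north=-10).
  C is 7 units south of D: delta (east=+0, north=-7); C at (east=3, north=-17).
  B is 1 unit west of C: delta (east=-1, north=+0); B at (east=2, north=-17).
  A is 3 units southeast of B: delta (east=+3, north=-3); A at (east=5, north=-20).
Therefore A relative to G: (east=5, north=-20).

Answer: A is at (east=5, north=-20) relative to G.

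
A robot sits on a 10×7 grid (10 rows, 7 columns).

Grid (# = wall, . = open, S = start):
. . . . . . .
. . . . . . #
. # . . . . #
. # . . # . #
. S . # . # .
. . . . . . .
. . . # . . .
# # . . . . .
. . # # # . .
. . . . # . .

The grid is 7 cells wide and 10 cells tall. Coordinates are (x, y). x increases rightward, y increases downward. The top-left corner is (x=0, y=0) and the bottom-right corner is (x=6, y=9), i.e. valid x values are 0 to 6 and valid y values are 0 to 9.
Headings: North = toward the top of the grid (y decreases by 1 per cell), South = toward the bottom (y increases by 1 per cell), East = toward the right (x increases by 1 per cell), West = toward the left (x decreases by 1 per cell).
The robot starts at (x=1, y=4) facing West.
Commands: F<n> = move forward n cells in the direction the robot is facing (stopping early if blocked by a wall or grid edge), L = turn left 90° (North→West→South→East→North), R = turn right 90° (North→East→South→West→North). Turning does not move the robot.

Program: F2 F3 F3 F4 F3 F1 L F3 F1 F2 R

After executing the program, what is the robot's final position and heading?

Answer: Final position: (x=0, y=6), facing West

Derivation:
Start: (x=1, y=4), facing West
  F2: move forward 1/2 (blocked), now at (x=0, y=4)
  F3: move forward 0/3 (blocked), now at (x=0, y=4)
  F3: move forward 0/3 (blocked), now at (x=0, y=4)
  F4: move forward 0/4 (blocked), now at (x=0, y=4)
  F3: move forward 0/3 (blocked), now at (x=0, y=4)
  F1: move forward 0/1 (blocked), now at (x=0, y=4)
  L: turn left, now facing South
  F3: move forward 2/3 (blocked), now at (x=0, y=6)
  F1: move forward 0/1 (blocked), now at (x=0, y=6)
  F2: move forward 0/2 (blocked), now at (x=0, y=6)
  R: turn right, now facing West
Final: (x=0, y=6), facing West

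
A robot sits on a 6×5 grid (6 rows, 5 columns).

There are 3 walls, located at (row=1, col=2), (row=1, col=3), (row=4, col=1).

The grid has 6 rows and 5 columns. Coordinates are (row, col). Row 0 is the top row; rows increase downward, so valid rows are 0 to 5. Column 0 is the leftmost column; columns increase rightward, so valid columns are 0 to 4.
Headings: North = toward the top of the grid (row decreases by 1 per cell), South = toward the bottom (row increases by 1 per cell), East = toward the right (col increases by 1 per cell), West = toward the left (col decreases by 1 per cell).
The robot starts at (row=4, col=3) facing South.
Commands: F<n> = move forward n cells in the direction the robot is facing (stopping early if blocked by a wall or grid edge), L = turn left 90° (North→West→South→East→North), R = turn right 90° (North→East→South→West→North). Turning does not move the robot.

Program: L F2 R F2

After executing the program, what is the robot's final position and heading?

Answer: Final position: (row=5, col=4), facing South

Derivation:
Start: (row=4, col=3), facing South
  L: turn left, now facing East
  F2: move forward 1/2 (blocked), now at (row=4, col=4)
  R: turn right, now facing South
  F2: move forward 1/2 (blocked), now at (row=5, col=4)
Final: (row=5, col=4), facing South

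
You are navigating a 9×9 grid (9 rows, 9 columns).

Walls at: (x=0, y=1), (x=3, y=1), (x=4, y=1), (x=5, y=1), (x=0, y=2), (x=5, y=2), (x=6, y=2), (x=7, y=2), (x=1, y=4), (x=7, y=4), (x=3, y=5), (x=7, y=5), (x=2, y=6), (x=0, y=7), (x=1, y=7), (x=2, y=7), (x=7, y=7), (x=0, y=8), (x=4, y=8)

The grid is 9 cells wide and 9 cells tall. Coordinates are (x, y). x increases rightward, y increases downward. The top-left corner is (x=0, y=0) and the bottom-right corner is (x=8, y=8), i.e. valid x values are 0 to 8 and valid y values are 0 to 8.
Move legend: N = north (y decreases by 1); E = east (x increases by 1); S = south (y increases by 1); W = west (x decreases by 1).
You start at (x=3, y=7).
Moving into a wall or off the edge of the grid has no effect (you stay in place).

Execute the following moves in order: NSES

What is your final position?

Answer: Final position: (x=4, y=7)

Derivation:
Start: (x=3, y=7)
  N (north): (x=3, y=7) -> (x=3, y=6)
  S (south): (x=3, y=6) -> (x=3, y=7)
  E (east): (x=3, y=7) -> (x=4, y=7)
  S (south): blocked, stay at (x=4, y=7)
Final: (x=4, y=7)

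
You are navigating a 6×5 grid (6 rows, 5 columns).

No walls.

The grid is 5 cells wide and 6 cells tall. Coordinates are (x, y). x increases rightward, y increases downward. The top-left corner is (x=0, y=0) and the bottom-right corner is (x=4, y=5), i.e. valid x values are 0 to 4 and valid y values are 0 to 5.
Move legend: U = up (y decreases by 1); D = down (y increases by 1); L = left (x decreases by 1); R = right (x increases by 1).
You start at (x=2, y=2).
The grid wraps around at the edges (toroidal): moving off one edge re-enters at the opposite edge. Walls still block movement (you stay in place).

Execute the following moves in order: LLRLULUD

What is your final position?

Answer: Final position: (x=4, y=1)

Derivation:
Start: (x=2, y=2)
  L (left): (x=2, y=2) -> (x=1, y=2)
  L (left): (x=1, y=2) -> (x=0, y=2)
  R (right): (x=0, y=2) -> (x=1, y=2)
  L (left): (x=1, y=2) -> (x=0, y=2)
  U (up): (x=0, y=2) -> (x=0, y=1)
  L (left): (x=0, y=1) -> (x=4, y=1)
  U (up): (x=4, y=1) -> (x=4, y=0)
  D (down): (x=4, y=0) -> (x=4, y=1)
Final: (x=4, y=1)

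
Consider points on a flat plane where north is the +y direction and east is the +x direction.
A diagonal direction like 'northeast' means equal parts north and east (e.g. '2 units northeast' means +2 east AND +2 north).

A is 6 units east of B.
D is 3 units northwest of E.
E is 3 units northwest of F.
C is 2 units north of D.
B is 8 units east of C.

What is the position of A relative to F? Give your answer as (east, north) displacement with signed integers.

Answer: A is at (east=8, north=8) relative to F.

Derivation:
Place F at the origin (east=0, north=0).
  E is 3 units northwest of F: delta (east=-3, north=+3); E at (east=-3, north=3).
  D is 3 units northwest of E: delta (east=-3, north=+3); D at (east=-6, north=6).
  C is 2 units north of D: delta (east=+0, north=+2); C at (east=-6, north=8).
  B is 8 units east of C: delta (east=+8, north=+0); B at (east=2, north=8).
  A is 6 units east of B: delta (east=+6, north=+0); A at (east=8, north=8).
Therefore A relative to F: (east=8, north=8).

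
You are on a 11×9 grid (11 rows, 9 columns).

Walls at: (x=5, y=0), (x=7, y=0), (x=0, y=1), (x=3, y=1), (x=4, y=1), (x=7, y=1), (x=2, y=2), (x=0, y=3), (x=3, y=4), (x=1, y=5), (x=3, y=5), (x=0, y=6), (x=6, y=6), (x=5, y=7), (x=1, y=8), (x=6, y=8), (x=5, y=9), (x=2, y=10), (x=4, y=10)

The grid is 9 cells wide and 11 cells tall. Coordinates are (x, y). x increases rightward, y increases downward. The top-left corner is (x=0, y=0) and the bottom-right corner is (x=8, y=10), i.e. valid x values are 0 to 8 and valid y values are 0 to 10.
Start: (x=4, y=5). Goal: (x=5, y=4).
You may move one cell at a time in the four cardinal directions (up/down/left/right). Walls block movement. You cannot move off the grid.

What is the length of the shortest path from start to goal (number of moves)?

BFS from (x=4, y=5) until reaching (x=5, y=4):
  Distance 0: (x=4, y=5)
  Distance 1: (x=4, y=4), (x=5, y=5), (x=4, y=6)
  Distance 2: (x=4, y=3), (x=5, y=4), (x=6, y=5), (x=3, y=6), (x=5, y=6), (x=4, y=7)  <- goal reached here
One shortest path (2 moves): (x=4, y=5) -> (x=5, y=5) -> (x=5, y=4)

Answer: Shortest path length: 2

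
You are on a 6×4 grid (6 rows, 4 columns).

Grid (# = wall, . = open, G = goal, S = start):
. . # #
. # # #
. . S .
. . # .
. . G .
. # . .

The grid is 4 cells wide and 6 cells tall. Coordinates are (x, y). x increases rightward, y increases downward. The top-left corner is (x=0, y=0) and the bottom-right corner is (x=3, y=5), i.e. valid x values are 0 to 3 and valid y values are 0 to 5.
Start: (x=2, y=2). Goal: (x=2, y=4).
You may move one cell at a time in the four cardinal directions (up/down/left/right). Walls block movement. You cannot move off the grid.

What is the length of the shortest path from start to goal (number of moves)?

BFS from (x=2, y=2) until reaching (x=2, y=4):
  Distance 0: (x=2, y=2)
  Distance 1: (x=1, y=2), (x=3, y=2)
  Distance 2: (x=0, y=2), (x=1, y=3), (x=3, y=3)
  Distance 3: (x=0, y=1), (x=0, y=3), (x=1, y=4), (x=3, y=4)
  Distance 4: (x=0, y=0), (x=0, y=4), (x=2, y=4), (x=3, y=5)  <- goal reached here
One shortest path (4 moves): (x=2, y=2) -> (x=3, y=2) -> (x=3, y=3) -> (x=3, y=4) -> (x=2, y=4)

Answer: Shortest path length: 4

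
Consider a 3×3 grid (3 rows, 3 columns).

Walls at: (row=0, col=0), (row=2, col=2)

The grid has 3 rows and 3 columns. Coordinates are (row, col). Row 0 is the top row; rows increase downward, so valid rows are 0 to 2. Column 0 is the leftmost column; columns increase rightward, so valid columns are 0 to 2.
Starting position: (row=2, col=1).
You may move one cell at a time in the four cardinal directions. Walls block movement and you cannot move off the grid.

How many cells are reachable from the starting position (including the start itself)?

BFS flood-fill from (row=2, col=1):
  Distance 0: (row=2, col=1)
  Distance 1: (row=1, col=1), (row=2, col=0)
  Distance 2: (row=0, col=1), (row=1, col=0), (row=1, col=2)
  Distance 3: (row=0, col=2)
Total reachable: 7 (grid has 7 open cells total)

Answer: Reachable cells: 7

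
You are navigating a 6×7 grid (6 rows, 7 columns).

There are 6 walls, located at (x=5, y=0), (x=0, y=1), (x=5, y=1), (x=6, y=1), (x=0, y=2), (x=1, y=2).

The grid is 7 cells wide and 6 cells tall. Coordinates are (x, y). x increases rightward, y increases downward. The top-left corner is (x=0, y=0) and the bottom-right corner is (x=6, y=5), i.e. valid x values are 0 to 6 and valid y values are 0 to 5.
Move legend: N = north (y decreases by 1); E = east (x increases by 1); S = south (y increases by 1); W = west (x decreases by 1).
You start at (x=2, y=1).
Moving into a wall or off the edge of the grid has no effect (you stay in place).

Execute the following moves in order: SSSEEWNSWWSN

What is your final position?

Start: (x=2, y=1)
  S (south): (x=2, y=1) -> (x=2, y=2)
  S (south): (x=2, y=2) -> (x=2, y=3)
  S (south): (x=2, y=3) -> (x=2, y=4)
  E (east): (x=2, y=4) -> (x=3, y=4)
  E (east): (x=3, y=4) -> (x=4, y=4)
  W (west): (x=4, y=4) -> (x=3, y=4)
  N (north): (x=3, y=4) -> (x=3, y=3)
  S (south): (x=3, y=3) -> (x=3, y=4)
  W (west): (x=3, y=4) -> (x=2, y=4)
  W (west): (x=2, y=4) -> (x=1, y=4)
  S (south): (x=1, y=4) -> (x=1, y=5)
  N (north): (x=1, y=5) -> (x=1, y=4)
Final: (x=1, y=4)

Answer: Final position: (x=1, y=4)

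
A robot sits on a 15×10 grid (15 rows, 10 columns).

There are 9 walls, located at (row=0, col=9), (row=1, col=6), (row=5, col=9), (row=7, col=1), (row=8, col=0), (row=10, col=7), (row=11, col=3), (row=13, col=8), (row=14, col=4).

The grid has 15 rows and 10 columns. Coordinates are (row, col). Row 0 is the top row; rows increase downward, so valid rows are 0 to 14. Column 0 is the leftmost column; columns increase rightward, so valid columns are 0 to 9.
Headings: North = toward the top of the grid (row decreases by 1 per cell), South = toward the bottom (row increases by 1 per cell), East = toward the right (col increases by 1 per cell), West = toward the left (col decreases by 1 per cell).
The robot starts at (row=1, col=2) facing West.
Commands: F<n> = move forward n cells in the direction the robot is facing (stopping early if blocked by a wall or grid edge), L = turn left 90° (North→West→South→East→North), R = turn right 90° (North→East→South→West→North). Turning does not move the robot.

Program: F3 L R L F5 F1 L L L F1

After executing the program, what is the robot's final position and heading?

Answer: Final position: (row=7, col=0), facing West

Derivation:
Start: (row=1, col=2), facing West
  F3: move forward 2/3 (blocked), now at (row=1, col=0)
  L: turn left, now facing South
  R: turn right, now facing West
  L: turn left, now facing South
  F5: move forward 5, now at (row=6, col=0)
  F1: move forward 1, now at (row=7, col=0)
  L: turn left, now facing East
  L: turn left, now facing North
  L: turn left, now facing West
  F1: move forward 0/1 (blocked), now at (row=7, col=0)
Final: (row=7, col=0), facing West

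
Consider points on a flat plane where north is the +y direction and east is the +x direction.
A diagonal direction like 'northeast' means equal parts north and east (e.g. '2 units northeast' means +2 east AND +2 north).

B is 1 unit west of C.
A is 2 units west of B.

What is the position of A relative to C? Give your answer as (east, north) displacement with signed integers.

Place C at the origin (east=0, north=0).
  B is 1 unit west of C: delta (east=-1, north=+0); B at (east=-1, north=0).
  A is 2 units west of B: delta (east=-2, north=+0); A at (east=-3, north=0).
Therefore A relative to C: (east=-3, north=0).

Answer: A is at (east=-3, north=0) relative to C.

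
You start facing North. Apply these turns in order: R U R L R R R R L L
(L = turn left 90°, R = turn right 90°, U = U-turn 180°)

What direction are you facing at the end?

Answer: Final heading: East

Derivation:
Start: North
  R (right (90° clockwise)) -> East
  U (U-turn (180°)) -> West
  R (right (90° clockwise)) -> North
  L (left (90° counter-clockwise)) -> West
  R (right (90° clockwise)) -> North
  R (right (90° clockwise)) -> East
  R (right (90° clockwise)) -> South
  R (right (90° clockwise)) -> West
  L (left (90° counter-clockwise)) -> South
  L (left (90° counter-clockwise)) -> East
Final: East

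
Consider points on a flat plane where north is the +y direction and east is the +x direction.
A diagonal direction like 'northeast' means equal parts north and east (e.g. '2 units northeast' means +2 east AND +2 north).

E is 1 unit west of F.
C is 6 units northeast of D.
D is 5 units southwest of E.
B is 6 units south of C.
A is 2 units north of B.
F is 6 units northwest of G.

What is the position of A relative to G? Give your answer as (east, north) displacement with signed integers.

Answer: A is at (east=-6, north=3) relative to G.

Derivation:
Place G at the origin (east=0, north=0).
  F is 6 units northwest of G: delta (east=-6, north=+6); F at (east=-6, north=6).
  E is 1 unit west of F: delta (east=-1, north=+0); E at (east=-7, north=6).
  D is 5 units southwest of E: delta (east=-5, north=-5); D at (east=-12, north=1).
  C is 6 units northeast of D: delta (east=+6, north=+6); C at (east=-6, north=7).
  B is 6 units south of C: delta (east=+0, north=-6); B at (east=-6, north=1).
  A is 2 units north of B: delta (east=+0, north=+2); A at (east=-6, north=3).
Therefore A relative to G: (east=-6, north=3).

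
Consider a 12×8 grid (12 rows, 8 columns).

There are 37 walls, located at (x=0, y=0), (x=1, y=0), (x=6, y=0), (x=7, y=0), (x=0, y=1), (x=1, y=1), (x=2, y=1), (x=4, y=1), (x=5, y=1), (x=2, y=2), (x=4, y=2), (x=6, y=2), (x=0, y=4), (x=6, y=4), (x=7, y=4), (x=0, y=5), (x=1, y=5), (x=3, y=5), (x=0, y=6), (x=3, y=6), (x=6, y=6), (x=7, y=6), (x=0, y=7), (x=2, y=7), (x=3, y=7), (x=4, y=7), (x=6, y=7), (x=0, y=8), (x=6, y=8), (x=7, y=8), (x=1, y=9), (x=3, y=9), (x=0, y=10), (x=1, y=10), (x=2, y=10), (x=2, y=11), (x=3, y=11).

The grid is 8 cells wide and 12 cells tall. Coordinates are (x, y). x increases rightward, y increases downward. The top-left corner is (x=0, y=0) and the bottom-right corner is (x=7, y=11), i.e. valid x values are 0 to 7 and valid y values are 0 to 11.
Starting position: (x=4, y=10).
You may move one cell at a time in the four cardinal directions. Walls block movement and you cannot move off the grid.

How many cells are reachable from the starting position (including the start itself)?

Answer: Reachable cells: 55

Derivation:
BFS flood-fill from (x=4, y=10):
  Distance 0: (x=4, y=10)
  Distance 1: (x=4, y=9), (x=3, y=10), (x=5, y=10), (x=4, y=11)
  Distance 2: (x=4, y=8), (x=5, y=9), (x=6, y=10), (x=5, y=11)
  Distance 3: (x=3, y=8), (x=5, y=8), (x=6, y=9), (x=7, y=10), (x=6, y=11)
  Distance 4: (x=5, y=7), (x=2, y=8), (x=7, y=9), (x=7, y=11)
  Distance 5: (x=5, y=6), (x=1, y=8), (x=2, y=9)
  Distance 6: (x=5, y=5), (x=4, y=6), (x=1, y=7)
  Distance 7: (x=5, y=4), (x=4, y=5), (x=6, y=5), (x=1, y=6)
  Distance 8: (x=5, y=3), (x=4, y=4), (x=7, y=5), (x=2, y=6)
  Distance 9: (x=5, y=2), (x=4, y=3), (x=6, y=3), (x=3, y=4), (x=2, y=5)
  Distance 10: (x=3, y=3), (x=7, y=3), (x=2, y=4)
  Distance 11: (x=3, y=2), (x=7, y=2), (x=2, y=3), (x=1, y=4)
  Distance 12: (x=3, y=1), (x=7, y=1), (x=1, y=3)
  Distance 13: (x=3, y=0), (x=6, y=1), (x=1, y=2), (x=0, y=3)
  Distance 14: (x=2, y=0), (x=4, y=0), (x=0, y=2)
  Distance 15: (x=5, y=0)
Total reachable: 55 (grid has 59 open cells total)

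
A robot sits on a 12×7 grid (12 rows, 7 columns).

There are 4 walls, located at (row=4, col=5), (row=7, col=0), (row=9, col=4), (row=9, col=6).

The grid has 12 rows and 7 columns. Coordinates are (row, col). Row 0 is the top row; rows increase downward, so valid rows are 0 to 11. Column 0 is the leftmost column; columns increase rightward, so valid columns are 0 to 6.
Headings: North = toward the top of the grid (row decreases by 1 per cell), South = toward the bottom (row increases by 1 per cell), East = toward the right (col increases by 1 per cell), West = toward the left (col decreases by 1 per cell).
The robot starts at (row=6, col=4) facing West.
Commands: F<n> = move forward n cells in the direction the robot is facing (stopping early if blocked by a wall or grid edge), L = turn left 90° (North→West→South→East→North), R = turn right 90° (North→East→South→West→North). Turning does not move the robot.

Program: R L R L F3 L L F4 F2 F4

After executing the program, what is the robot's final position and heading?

Answer: Final position: (row=6, col=6), facing East

Derivation:
Start: (row=6, col=4), facing West
  R: turn right, now facing North
  L: turn left, now facing West
  R: turn right, now facing North
  L: turn left, now facing West
  F3: move forward 3, now at (row=6, col=1)
  L: turn left, now facing South
  L: turn left, now facing East
  F4: move forward 4, now at (row=6, col=5)
  F2: move forward 1/2 (blocked), now at (row=6, col=6)
  F4: move forward 0/4 (blocked), now at (row=6, col=6)
Final: (row=6, col=6), facing East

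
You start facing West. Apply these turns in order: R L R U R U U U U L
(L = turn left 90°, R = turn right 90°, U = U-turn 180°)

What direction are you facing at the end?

Answer: Final heading: South

Derivation:
Start: West
  R (right (90° clockwise)) -> North
  L (left (90° counter-clockwise)) -> West
  R (right (90° clockwise)) -> North
  U (U-turn (180°)) -> South
  R (right (90° clockwise)) -> West
  U (U-turn (180°)) -> East
  U (U-turn (180°)) -> West
  U (U-turn (180°)) -> East
  U (U-turn (180°)) -> West
  L (left (90° counter-clockwise)) -> South
Final: South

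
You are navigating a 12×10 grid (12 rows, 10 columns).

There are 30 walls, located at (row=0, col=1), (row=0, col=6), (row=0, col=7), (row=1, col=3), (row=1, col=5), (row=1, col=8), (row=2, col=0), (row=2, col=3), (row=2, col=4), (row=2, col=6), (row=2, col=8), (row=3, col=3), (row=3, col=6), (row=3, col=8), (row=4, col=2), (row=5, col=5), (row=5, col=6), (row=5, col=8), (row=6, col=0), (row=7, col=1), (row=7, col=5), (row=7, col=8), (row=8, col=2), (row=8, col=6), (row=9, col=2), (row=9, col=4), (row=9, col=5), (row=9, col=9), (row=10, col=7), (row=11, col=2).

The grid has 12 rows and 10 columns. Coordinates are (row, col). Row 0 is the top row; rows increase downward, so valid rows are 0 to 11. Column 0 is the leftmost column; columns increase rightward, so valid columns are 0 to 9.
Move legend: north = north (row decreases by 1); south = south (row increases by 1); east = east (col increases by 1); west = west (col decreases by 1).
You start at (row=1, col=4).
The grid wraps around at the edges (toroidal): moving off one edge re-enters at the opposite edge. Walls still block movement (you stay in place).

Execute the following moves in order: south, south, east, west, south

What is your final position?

Answer: Final position: (row=1, col=4)

Derivation:
Start: (row=1, col=4)
  south (south): blocked, stay at (row=1, col=4)
  south (south): blocked, stay at (row=1, col=4)
  east (east): blocked, stay at (row=1, col=4)
  west (west): blocked, stay at (row=1, col=4)
  south (south): blocked, stay at (row=1, col=4)
Final: (row=1, col=4)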